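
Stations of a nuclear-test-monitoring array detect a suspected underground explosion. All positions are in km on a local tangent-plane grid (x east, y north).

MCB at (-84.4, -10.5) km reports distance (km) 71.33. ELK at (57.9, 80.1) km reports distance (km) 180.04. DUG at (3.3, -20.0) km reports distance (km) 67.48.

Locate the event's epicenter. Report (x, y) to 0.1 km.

Circle about each station: (x + 84.4)² + (y + 10.5)² = 71.33²; (x − 57.9)² + (y − 80.1)² = 180.04²; (x − 3.3)² + (y + 20.0)² = 67.48².
Subtracting the MCB equation from the ELK and DUG equations removes the quadratic terms:
284.6 x + 181.2 y = -24791.62
175.4 x − 19.0 y = -6288.30
Solving the 2×2 system: x ≈ -43.3, y ≈ -68.8 km.

x ≈ -43.3 km, y ≈ -68.8 km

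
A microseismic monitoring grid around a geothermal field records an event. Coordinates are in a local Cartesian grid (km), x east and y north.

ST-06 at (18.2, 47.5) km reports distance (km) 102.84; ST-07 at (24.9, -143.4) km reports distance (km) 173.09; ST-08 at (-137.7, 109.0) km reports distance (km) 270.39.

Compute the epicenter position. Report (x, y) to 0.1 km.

Circle about each station: (x − 18.2)² + (y − 47.5)² = 102.84²; (x − 24.9)² + (y + 143.4)² = 173.09²; (x + 137.7)² + (y − 109.0)² = 270.39².
Subtracting pairs of circle equations eliminates x²+y² and gives linear equations (the radical axes):
13.4 x − 381.8 y = -788.00
-311.8 x + 123.0 y = -34279.89
Solving the 2×2 system: x ≈ 112.3, y ≈ 6.0 km.

112.3 km east, 6.0 km north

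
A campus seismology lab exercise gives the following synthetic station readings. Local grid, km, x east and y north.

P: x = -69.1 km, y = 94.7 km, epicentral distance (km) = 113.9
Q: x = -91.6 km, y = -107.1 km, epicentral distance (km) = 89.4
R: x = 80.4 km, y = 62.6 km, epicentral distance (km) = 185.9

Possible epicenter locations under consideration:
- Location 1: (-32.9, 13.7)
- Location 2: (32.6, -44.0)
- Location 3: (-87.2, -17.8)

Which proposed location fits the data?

Location 3

For each candidate, compare |candidate − station| to the reported distance:
Location 1: residuals P 25.2, Q 44.9, R 62.5 → max 62.5 km
Location 2: residuals P 58.1, Q 49.9, R 69.1 → max 69.1 km
Location 3: residuals P 0.0, Q 0.0, R 0.0 → max 0.0 km
Only Location 3 has all residuals ≈ 0.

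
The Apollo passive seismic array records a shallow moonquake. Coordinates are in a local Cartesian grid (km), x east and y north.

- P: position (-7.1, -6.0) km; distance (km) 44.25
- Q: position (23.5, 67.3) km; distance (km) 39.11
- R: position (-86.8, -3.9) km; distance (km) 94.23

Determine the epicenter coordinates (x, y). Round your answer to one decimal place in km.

-2.4 km east, 38.0 km north

Circle about each station: (x + 7.1)² + (y + 6.0)² = 44.25²; (x − 23.5)² + (y − 67.3)² = 39.11²; (x + 86.8)² + (y + 3.9)² = 94.23².
Subtracting the P equation from the Q and R equations removes the quadratic terms:
61.2 x + 146.6 y = 5423.60
-159.4 x + 4.2 y = 541.81
Solving the 2×2 system: x ≈ -2.4, y ≈ 38.0 km.
Check against P (with the unrounded x, y): √((x + 7.1)²+(y + 6.0)²) = 44.25 ≈ 44.25 km. ✓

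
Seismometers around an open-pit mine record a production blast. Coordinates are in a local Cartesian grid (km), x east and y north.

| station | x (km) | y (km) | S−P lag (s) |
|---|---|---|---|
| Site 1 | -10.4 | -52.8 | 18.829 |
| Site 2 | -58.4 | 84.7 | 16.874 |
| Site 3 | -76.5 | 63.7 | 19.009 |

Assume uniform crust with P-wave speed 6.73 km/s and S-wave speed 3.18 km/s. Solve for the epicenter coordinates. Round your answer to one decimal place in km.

Distance from S−P lag: d = Δt · v_P v_S / (v_P − v_S) = Δt · (6.73·3.18)/(6.73−3.18) ≈ 6.0286·Δt.
So d_Site 1 = 113.51, d_Site 2 = 101.73, d_Site 3 = 114.60 km.
Circle about each station: (x + 10.4)² + (y + 52.8)² = 113.51²; (x + 58.4)² + (y − 84.7)² = 101.73²; (x + 76.5)² + (y − 63.7)² = 114.60².
Subtracting pairs of circle equations eliminates x²+y² and gives linear equations (the radical axes):
-96.0 x + 275.0 y = 10224.18
-132.2 x + 233.0 y = 6765.30
Solving the 2×2 system: x ≈ 37.3, y ≈ 50.2 km.
Check against Site 1 (with the unrounded x, y): √((x + 10.4)²+(y + 52.8)²) = 113.51 ≈ 113.51 km. ✓

37.3 km east, 50.2 km north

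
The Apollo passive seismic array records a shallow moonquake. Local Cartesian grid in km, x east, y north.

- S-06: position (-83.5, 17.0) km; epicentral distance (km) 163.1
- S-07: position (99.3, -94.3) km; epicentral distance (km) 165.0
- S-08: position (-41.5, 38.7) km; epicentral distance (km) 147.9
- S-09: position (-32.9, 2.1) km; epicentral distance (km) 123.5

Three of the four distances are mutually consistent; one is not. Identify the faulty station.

Solve using three stations at a time. Using S-06, S-07, S-09 (subtract circle equations pairwise → linear system) gives (x, y) ≈ (71.2, 68.1).
Distances from that point to each station vs reported:
  S-06: calculated 162.9 vs reported 163.1 → residual 0.2 km
  S-07: calculated 164.8 vs reported 165.0 → residual 0.2 km
  S-08: calculated 116.5 vs reported 147.9 → residual 31.4 km
  S-09: calculated 123.2 vs reported 123.5 → residual 0.3 km
S-06, S-07, S-09 are mutually consistent (residuals ≈ 0); S-08 is off by 31.4 km.

S-08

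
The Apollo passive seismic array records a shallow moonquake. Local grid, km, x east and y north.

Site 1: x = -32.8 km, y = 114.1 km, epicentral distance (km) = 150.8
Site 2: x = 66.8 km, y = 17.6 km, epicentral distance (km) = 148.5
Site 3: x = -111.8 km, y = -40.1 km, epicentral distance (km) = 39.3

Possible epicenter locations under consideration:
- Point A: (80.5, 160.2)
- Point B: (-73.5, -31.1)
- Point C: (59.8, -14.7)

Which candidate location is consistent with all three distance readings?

For each candidate, compare |candidate − station| to the reported distance:
Point A: residuals Site 1 28.5, Site 2 5.2, Site 3 238.4 → max 238.4 km
Point B: residuals Site 1 0.0, Site 2 0.0, Site 3 0.0 → max 0.0 km
Point C: residuals Site 1 7.8, Site 2 115.5, Site 3 134.2 → max 134.2 km
Only Point B has all residuals ≈ 0.

Point B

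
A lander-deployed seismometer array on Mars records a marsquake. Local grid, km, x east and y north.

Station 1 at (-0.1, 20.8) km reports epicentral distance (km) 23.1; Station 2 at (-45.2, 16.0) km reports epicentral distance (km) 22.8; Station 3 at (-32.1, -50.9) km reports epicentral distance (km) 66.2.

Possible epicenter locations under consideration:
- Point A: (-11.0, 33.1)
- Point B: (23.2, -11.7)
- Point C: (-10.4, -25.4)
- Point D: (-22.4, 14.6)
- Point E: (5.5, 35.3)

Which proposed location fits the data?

Point D

For each candidate, compare |candidate − station| to the reported distance:
Point A: residuals Station 1 6.7, Station 2 15.4, Station 3 20.4 → max 20.4 km
Point B: residuals Station 1 16.9, Station 2 51.0, Station 3 1.6 → max 51.0 km
Point C: residuals Station 1 24.2, Station 2 31.3, Station 3 32.7 → max 32.7 km
Point D: residuals Station 1 0.0, Station 2 0.0, Station 3 0.0 → max 0.0 km
Point E: residuals Station 1 7.6, Station 2 31.4, Station 3 27.8 → max 31.4 km
Only Point D has all residuals ≈ 0.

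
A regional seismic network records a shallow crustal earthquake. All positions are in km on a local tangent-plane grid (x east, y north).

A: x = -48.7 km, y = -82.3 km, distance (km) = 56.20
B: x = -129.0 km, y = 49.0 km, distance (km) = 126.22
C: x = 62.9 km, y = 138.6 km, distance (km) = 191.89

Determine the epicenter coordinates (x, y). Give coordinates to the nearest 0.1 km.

-30.0 km east, -29.3 km north

Circle about each station: (x + 48.7)² + (y + 82.3)² = 56.20²; (x + 129.0)² + (y − 49.0)² = 126.22²; (x − 62.9)² + (y − 138.6)² = 191.89².
Subtracting the A equation from the B and C equations removes the quadratic terms:
-160.6 x + 262.6 y = -2876.03
223.2 x + 441.8 y = -19641.94
Solving the 2×2 system: x ≈ -30.0, y ≈ -29.3 km.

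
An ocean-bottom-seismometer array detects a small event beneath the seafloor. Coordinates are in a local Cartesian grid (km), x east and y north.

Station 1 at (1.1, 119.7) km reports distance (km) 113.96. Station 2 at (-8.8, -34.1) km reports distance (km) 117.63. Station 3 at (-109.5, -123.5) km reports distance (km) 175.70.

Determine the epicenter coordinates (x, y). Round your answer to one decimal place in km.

-89.9 km east, 51.1 km north

Circle about each station: (x − 1.1)² + (y − 119.7)² = 113.96²; (x + 8.8)² + (y + 34.1)² = 117.63²; (x + 109.5)² + (y + 123.5)² = 175.70².
Subtracting pairs of circle equations eliminates x²+y² and gives linear equations (the radical axes):
-19.8 x − 307.6 y = -13938.99
-221.2 x − 486.4 y = -4970.41
Solving the 2×2 system: x ≈ -89.9, y ≈ 51.1 km.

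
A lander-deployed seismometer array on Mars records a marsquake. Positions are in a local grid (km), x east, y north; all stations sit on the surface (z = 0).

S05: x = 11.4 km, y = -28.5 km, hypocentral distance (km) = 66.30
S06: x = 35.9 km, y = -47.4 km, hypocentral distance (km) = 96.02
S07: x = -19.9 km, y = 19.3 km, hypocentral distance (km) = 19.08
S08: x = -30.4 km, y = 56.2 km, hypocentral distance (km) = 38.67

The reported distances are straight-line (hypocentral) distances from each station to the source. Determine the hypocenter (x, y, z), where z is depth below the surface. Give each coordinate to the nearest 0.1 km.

x ≈ -29.1 km, y ≈ 21.3 km, depth ≈ 16.6 km

Each station gives a sphere (x−x_i)² + (y−y_i)² + z² = d_i² (stations at z=0).
Subtracting the S05 sphere from S06 and S07: z² cancels, leaving linear equations in x and y:
49.0 x − 37.8 y = -2230.79
-62.6 x + 95.6 y = 3857.93
Solving: x ≈ -29.090, y ≈ 21.307 km (keep extra digits for the depth step; rounded: -29.1, 21.3).
Then from the S05 sphere: z² = 66.30² − (x − 11.4)² − (y + 28.5)² with x = -29.090, y = 21.307, so z ≈ 16.599 ≈ 16.6 km.
Check against S08 (with the unrounded solution): distance 38.66 ≈ 38.67 km. ✓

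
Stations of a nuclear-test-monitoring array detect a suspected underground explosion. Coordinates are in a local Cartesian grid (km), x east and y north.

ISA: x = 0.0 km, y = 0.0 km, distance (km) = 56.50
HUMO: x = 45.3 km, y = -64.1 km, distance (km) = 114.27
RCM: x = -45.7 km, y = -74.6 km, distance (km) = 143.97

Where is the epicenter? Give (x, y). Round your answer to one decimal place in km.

(28.3, 48.9)

Circle about each station: x² + y² = 56.50²; (x − 45.3)² + (y + 64.1)² = 114.27²; (x + 45.7)² + (y + 74.6)² = 143.97².
Subtracting the ISA equation from the HUMO and RCM equations removes the quadratic terms:
90.6 x − 128.2 y = -3704.48
-91.4 x − 149.2 y = -9881.46
Solving the 2×2 system: x ≈ 28.3, y ≈ 48.9 km.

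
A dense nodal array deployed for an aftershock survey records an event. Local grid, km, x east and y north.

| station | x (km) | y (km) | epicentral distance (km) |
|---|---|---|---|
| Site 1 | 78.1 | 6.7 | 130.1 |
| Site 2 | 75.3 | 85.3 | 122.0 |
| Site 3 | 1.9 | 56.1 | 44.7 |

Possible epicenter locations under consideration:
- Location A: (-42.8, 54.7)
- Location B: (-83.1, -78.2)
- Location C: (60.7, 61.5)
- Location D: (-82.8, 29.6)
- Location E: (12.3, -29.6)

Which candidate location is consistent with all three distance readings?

Location A

For each candidate, compare |candidate − station| to the reported distance:
Location A: residuals Site 1 0.0, Site 2 0.0, Site 3 0.0 → max 0.0 km
Location B: residuals Site 1 52.1, Site 2 105.6, Site 3 114.2 → max 114.2 km
Location C: residuals Site 1 72.6, Site 2 94.1, Site 3 14.3 → max 94.1 km
Location D: residuals Site 1 32.4, Site 2 45.6, Site 3 44.0 → max 45.6 km
Location E: residuals Site 1 55.0, Site 2 9.0, Site 3 41.6 → max 55.0 km
Only Location A has all residuals ≈ 0.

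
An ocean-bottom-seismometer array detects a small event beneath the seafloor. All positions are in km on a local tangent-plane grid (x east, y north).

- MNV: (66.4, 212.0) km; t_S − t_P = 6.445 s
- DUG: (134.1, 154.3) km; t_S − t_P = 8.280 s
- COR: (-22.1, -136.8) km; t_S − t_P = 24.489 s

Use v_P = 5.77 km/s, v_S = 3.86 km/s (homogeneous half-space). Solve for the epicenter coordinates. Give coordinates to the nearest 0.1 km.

Distance from S−P lag: d = Δt · v_P v_S / (v_P − v_S) = Δt · (5.77·3.86)/(5.77−3.86) ≈ 11.6608·Δt.
So d_MNV = 75.15, d_DUG = 96.55, d_COR = 285.56 km.
Circle about each station: (x − 66.4)² + (y − 212.0)² = 75.15²; (x − 134.1)² + (y − 154.3)² = 96.55²; (x + 22.1)² + (y + 136.8)² = 285.56².
Subtracting pairs of circle equations eliminates x²+y² and gives linear equations (the radical axes):
135.4 x − 115.4 y = -11236.04
-177.0 x − 697.6 y = -106047.30
Solving the 2×2 system: x ≈ 38.3, y ≈ 142.3 km.
Check against MNV (with the unrounded x, y): √((x − 66.4)²+(y − 212.0)²) = 75.15 ≈ 75.15 km. ✓

x ≈ 38.3 km, y ≈ 142.3 km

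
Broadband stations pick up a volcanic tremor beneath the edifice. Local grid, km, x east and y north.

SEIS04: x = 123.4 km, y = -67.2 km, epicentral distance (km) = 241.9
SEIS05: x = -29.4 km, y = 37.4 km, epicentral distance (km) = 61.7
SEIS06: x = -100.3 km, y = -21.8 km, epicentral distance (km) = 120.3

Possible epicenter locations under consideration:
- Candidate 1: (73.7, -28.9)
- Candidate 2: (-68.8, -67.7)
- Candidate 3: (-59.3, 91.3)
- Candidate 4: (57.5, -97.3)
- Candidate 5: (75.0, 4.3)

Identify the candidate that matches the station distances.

For each candidate, compare |candidate − station| to the reported distance:
Candidate 1: residuals SEIS04 179.2, SEIS05 60.9, SEIS06 53.8 → max 179.2 km
Candidate 2: residuals SEIS04 49.7, SEIS05 50.5, SEIS06 64.6 → max 64.6 km
Candidate 3: residuals SEIS04 0.0, SEIS05 0.1, SEIS06 0.0 → max 0.1 km
Candidate 4: residuals SEIS04 169.5, SEIS05 98.6, SEIS06 54.6 → max 169.5 km
Candidate 5: residuals SEIS04 155.6, SEIS05 47.8, SEIS06 56.9 → max 155.6 km
Only Candidate 3 has all residuals ≈ 0.

Candidate 3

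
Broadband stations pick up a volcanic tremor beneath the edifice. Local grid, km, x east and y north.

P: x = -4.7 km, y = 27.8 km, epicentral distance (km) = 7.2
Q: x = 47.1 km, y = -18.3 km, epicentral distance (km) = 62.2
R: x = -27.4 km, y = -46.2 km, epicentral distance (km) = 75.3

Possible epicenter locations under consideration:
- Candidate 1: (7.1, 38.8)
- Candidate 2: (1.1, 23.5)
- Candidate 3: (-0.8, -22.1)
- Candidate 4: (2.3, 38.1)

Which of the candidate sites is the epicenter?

For each candidate, compare |candidate − station| to the reported distance:
Candidate 1: residuals P 8.9, Q 7.5, R 16.4 → max 16.4 km
Candidate 2: residuals P 0.0, Q 0.0, R 0.0 → max 0.0 km
Candidate 3: residuals P 42.9, Q 14.1, R 39.4 → max 42.9 km
Candidate 4: residuals P 5.3, Q 9.8, R 14.1 → max 14.1 km
Only Candidate 2 has all residuals ≈ 0.

Candidate 2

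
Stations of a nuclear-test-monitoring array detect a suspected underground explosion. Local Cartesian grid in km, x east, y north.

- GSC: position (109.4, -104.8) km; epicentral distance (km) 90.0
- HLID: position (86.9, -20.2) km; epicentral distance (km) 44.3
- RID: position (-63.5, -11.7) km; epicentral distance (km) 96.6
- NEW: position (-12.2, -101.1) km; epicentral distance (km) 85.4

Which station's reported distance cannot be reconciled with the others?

RID

Solve using three stations at a time. Using GSC, HLID, NEW (subtract circle equations pairwise → linear system) gives (x, y) ≈ (47.2, -39.8).
Distances from that point to each station vs reported:
  GSC: calculated 90.0 vs reported 90.0 → residual 0.0 km
  HLID: calculated 44.3 vs reported 44.3 → residual 0.0 km
  RID: calculated 114.2 vs reported 96.6 → residual 17.6 km
  NEW: calculated 85.4 vs reported 85.4 → residual 0.0 km
GSC, HLID, NEW are mutually consistent (residuals ≈ 0); RID is off by 17.6 km.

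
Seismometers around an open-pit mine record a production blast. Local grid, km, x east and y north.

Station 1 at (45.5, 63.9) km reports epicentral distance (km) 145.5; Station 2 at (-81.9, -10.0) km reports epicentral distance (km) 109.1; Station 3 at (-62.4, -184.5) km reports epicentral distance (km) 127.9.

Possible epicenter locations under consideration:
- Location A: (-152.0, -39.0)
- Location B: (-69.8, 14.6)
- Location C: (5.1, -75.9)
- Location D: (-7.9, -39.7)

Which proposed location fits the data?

Location C

For each candidate, compare |candidate − station| to the reported distance:
Location A: residuals Station 1 77.2, Station 2 33.2, Station 3 43.0 → max 77.2 km
Location B: residuals Station 1 20.1, Station 2 81.7, Station 3 71.3 → max 81.7 km
Location C: residuals Station 1 0.0, Station 2 0.0, Station 3 0.0 → max 0.0 km
Location D: residuals Station 1 28.9, Station 2 29.4, Station 3 26.8 → max 29.4 km
Only Location C has all residuals ≈ 0.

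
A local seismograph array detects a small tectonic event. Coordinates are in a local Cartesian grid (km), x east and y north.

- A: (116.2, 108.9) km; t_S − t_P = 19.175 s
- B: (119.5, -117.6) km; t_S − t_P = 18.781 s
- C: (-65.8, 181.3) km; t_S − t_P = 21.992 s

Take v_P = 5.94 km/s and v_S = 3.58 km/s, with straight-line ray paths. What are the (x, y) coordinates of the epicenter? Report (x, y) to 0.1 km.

-10.2 km east, -8.9 km north

Distance from S−P lag: d = Δt · v_P v_S / (v_P − v_S) = Δt · (5.94·3.58)/(5.94−3.58) ≈ 9.0107·Δt.
So d_A = 172.78, d_B = 169.23, d_C = 198.16 km.
Circle about each station: (x − 116.2)² + (y − 108.9)² = 172.78²; (x − 119.5)² + (y + 117.6)² = 169.23²; (x + 65.8)² + (y − 181.3)² = 198.16².
Subtracting the A equation from the B and C equations removes the quadratic terms:
6.6 x − 453.0 y = 3962.50
-364.0 x + 144.8 y = 2423.22
Solving the 2×2 system: x ≈ -10.2, y ≈ -8.9 km.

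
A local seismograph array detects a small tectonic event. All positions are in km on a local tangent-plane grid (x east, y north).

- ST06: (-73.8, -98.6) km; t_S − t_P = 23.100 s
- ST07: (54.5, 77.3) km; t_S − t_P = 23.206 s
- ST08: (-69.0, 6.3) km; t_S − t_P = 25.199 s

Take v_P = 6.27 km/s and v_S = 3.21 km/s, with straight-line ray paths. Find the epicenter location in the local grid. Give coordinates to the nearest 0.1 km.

76.1 km east, -73.8 km north

Distance from S−P lag: d = Δt · v_P v_S / (v_P − v_S) = Δt · (6.27·3.21)/(6.27−3.21) ≈ 6.5774·Δt.
So d_ST06 = 151.94, d_ST07 = 152.63, d_ST08 = 165.74 km.
Circle about each station: (x + 73.8)² + (y + 98.6)² = 151.94²; (x − 54.5)² + (y − 77.3)² = 152.63²; (x + 69.0)² + (y − 6.3)² = 165.74².
Subtracting the ST06 equation from the ST07 and ST08 equations removes the quadratic terms:
256.6 x + 351.8 y = -6433.01
9.6 x + 209.8 y = -14751.69
Solving the 2×2 system: x ≈ 76.1, y ≈ -73.8 km.
Check against ST06 (with the unrounded x, y): √((x + 73.8)²+(y + 98.6)²) = 151.94 ≈ 151.94 km. ✓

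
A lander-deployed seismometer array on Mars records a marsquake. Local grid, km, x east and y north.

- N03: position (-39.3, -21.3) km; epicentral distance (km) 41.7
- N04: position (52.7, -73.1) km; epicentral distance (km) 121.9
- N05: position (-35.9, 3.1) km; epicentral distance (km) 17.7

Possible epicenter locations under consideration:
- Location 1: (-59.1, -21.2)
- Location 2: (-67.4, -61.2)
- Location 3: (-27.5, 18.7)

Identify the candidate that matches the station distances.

Location 3

For each candidate, compare |candidate − station| to the reported distance:
Location 1: residuals N03 21.9, N04 1.4, N05 15.9 → max 21.9 km
Location 2: residuals N03 7.1, N04 1.2, N05 53.9 → max 53.9 km
Location 3: residuals N03 0.0, N04 0.0, N05 0.0 → max 0.0 km
Only Location 3 has all residuals ≈ 0.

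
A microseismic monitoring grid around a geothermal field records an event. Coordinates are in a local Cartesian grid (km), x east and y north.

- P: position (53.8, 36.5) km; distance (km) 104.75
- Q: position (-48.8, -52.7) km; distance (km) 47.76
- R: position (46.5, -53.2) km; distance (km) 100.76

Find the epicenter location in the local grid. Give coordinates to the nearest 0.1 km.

-42.2 km east, -5.4 km north

Circle about each station: (x − 53.8)² + (y − 36.5)² = 104.75²; (x + 48.8)² + (y + 52.7)² = 47.76²; (x − 46.5)² + (y + 53.2)² = 100.76².
Subtracting the P equation from the Q and R equations removes the quadratic terms:
-205.2 x − 178.4 y = 9623.58
-14.6 x − 179.4 y = 1585.78
Solving the 2×2 system: x ≈ -42.2, y ≈ -5.4 km.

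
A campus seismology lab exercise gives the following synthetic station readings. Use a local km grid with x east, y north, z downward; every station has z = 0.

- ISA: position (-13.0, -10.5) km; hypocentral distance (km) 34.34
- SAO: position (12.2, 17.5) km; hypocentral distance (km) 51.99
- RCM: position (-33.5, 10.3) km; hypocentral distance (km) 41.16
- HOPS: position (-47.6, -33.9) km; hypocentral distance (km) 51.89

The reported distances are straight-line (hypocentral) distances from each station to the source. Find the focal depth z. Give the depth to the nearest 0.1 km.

z ≈ 33.8 km

Each station gives a sphere (x−x_i)² + (y−y_i)² + z² = d_i² (stations at z=0).
Subtracting the ISA sphere from SAO and RCM: z² cancels, leaving linear equations in x and y:
50.4 x + 56.0 y = -1347.88
-41.0 x + 41.6 y = 434.18
Solving: x ≈ -18.300, y ≈ -7.599 km (keep extra digits for the depth step; rounded: -18.3, -7.6).
Then from the ISA sphere: z² = 34.34² − (x + 13.0)² − (y + 10.5)² with x = -18.300, y = -7.599, so z ≈ 33.804 ≈ 33.8 km.
Check against HOPS (with the unrounded solution): distance 51.89 ≈ 51.89 km. ✓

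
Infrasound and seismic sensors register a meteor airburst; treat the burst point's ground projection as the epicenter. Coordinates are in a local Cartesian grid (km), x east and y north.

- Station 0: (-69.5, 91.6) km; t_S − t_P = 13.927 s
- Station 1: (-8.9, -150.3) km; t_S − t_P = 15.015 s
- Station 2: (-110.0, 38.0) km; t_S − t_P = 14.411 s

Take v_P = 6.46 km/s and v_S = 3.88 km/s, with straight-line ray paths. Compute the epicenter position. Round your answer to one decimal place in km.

22.3 km east, -7.8 km north

Distance from S−P lag: d = Δt · v_P v_S / (v_P − v_S) = Δt · (6.46·3.88)/(6.46−3.88) ≈ 9.7150·Δt.
So d_Station 0 = 135.30, d_Station 1 = 145.87, d_Station 2 = 140.00 km.
Circle about each station: (x + 69.5)² + (y − 91.6)² = 135.30²; (x + 8.9)² + (y + 150.3)² = 145.87²; (x + 110.0)² + (y − 38.0)² = 140.00².
Subtracting the Station 0 equation from the Station 1 and Station 2 equations removes the quadratic terms:
121.2 x − 483.8 y = 6476.52
-81.0 x − 107.2 y = -970.72
Solving the 2×2 system: x ≈ 22.3, y ≈ -7.8 km.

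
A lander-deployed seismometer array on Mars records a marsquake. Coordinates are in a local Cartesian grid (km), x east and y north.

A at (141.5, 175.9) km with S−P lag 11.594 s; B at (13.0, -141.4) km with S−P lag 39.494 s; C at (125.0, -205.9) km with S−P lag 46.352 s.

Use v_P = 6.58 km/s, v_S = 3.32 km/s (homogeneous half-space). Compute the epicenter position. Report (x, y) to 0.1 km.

(111.1, 104.4)

Distance from S−P lag: d = Δt · v_P v_S / (v_P − v_S) = Δt · (6.58·3.32)/(6.58−3.32) ≈ 6.7011·Δt.
So d_A = 77.69, d_B = 264.65, d_C = 310.61 km.
Circle about each station: (x − 141.5)² + (y − 175.9)² = 77.69²; (x − 13.0)² + (y + 141.4)² = 264.65²; (x − 125.0)² + (y + 205.9)² = 310.61².
Subtracting the A equation from the B and C equations removes the quadratic terms:
-257.0 x − 634.6 y = -94803.99
-33.0 x − 763.6 y = -83386.09
Solving the 2×2 system: x ≈ 111.1, y ≈ 104.4 km.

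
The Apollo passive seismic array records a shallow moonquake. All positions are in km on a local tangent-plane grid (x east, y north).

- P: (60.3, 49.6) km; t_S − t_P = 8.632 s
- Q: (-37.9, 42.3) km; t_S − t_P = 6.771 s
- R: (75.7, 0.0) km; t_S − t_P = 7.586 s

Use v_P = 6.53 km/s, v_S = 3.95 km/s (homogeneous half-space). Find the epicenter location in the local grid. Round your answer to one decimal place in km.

1.0 km east, -13.1 km north

Distance from S−P lag: d = Δt · v_P v_S / (v_P − v_S) = Δt · (6.53·3.95)/(6.53−3.95) ≈ 9.9975·Δt.
So d_P = 86.30, d_Q = 67.69, d_R = 75.84 km.
Circle about each station: (x − 60.3)² + (y − 49.6)² = 86.30²; (x + 37.9)² + (y − 42.3)² = 67.69²; (x − 75.7)² + y² = 75.84².
Subtracting the P equation from the Q and R equations removes the quadratic terms:
-196.4 x − 14.6 y = -4.80
30.8 x − 99.2 y = 1330.22
Solving the 2×2 system: x ≈ 1.0, y ≈ -13.1 km.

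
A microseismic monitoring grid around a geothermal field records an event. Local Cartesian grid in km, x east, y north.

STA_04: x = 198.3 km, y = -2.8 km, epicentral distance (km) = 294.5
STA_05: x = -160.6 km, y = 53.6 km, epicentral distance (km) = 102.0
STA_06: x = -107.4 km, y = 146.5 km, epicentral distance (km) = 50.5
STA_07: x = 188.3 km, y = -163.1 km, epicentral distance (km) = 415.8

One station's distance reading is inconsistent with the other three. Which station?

STA_07

Solve using three stations at a time. Using STA_04, STA_05, STA_06 (subtract circle equations pairwise → linear system) gives (x, y) ≈ (-74.5, 108.2).
Distances from that point to each station vs reported:
  STA_04: calculated 294.5 vs reported 294.5 → residual 0.0 km
  STA_05: calculated 102.0 vs reported 102.0 → residual 0.0 km
  STA_06: calculated 50.5 vs reported 50.5 → residual 0.0 km
  STA_07: calculated 377.7 vs reported 415.8 → residual 38.1 km
STA_04, STA_05, STA_06 are mutually consistent (residuals ≈ 0); STA_07 is off by 38.1 km.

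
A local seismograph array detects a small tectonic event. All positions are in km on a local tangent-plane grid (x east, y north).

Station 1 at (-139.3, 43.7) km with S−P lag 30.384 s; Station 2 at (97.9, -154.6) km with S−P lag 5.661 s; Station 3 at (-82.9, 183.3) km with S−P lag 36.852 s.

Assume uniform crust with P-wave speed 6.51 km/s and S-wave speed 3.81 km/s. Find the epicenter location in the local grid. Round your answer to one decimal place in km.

98.4 km east, -102.6 km north

Distance from S−P lag: d = Δt · v_P v_S / (v_P − v_S) = Δt · (6.51·3.81)/(6.51−3.81) ≈ 9.1863·Δt.
So d_Station 1 = 279.12, d_Station 2 = 52.00, d_Station 3 = 338.53 km.
Circle about each station: (x + 139.3)² + (y − 43.7)² = 279.12²; (x − 97.9)² + (y + 154.6)² = 52.00²; (x + 82.9)² + (y − 183.3)² = 338.53².
Subtracting pairs of circle equations eliminates x²+y² and gives linear equations (the radical axes):
474.4 x − 396.6 y = 87375.36
112.8 x + 279.2 y = -17537.47
Solving the 2×2 system: x ≈ 98.4, y ≈ -102.6 km.
Check against Station 1 (with the unrounded x, y): √((x + 139.3)²+(y − 43.7)²) = 279.12 ≈ 279.12 km. ✓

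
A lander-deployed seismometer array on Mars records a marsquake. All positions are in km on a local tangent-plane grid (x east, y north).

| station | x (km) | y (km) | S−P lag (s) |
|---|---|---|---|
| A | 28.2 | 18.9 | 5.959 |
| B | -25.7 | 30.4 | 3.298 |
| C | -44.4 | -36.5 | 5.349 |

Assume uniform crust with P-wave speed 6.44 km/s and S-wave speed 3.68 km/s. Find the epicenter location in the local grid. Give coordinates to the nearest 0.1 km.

Distance from S−P lag: d = Δt · v_P v_S / (v_P − v_S) = Δt · (6.44·3.68)/(6.44−3.68) ≈ 8.5867·Δt.
So d_A = 51.17, d_B = 28.32, d_C = 45.93 km.
Circle about each station: (x − 28.2)² + (y − 18.9)² = 51.17²; (x + 25.7)² + (y − 30.4)² = 28.32²; (x + 44.4)² + (y + 36.5)² = 45.93².
Subtracting the A equation from the B and C equations removes the quadratic terms:
-107.8 x + 23.0 y = 2248.55
-145.2 x − 110.8 y = 2659.96
Solving the 2×2 system: x ≈ -20.3, y ≈ 2.6 km.

x ≈ -20.3 km, y ≈ 2.6 km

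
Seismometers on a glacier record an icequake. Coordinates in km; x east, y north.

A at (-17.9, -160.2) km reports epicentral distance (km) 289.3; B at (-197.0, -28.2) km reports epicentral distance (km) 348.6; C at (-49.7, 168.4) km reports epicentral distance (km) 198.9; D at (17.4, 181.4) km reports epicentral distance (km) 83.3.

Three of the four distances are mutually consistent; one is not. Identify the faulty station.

D

Solve using three stations at a time. Using A, B, C (subtract circle equations pairwise → linear system) gives (x, y) ≈ (131.9, 87.3).
Distances from that point to each station vs reported:
  A: calculated 289.3 vs reported 289.3 → residual 0.0 km
  B: calculated 348.6 vs reported 348.6 → residual 0.0 km
  C: calculated 198.9 vs reported 198.9 → residual 0.0 km
  D: calculated 148.2 vs reported 83.3 → residual 64.9 km
A, B, C are mutually consistent (residuals ≈ 0); D is off by 64.9 km.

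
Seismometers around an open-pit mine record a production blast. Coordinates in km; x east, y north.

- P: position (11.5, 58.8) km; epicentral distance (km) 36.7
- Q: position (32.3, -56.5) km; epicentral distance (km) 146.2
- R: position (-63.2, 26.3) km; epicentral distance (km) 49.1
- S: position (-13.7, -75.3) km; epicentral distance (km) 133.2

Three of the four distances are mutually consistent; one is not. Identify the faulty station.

Q

Solve using three stations at a time. Using P, R, S (subtract circle equations pairwise → linear system) gives (x, y) ≈ (-25.2, 57.4).
Distances from that point to each station vs reported:
  P: calculated 36.7 vs reported 36.7 → residual 0.0 km
  Q: calculated 127.6 vs reported 146.2 → residual 18.6 km
  R: calculated 49.1 vs reported 49.1 → residual 0.0 km
  S: calculated 133.2 vs reported 133.2 → residual 0.0 km
P, R, S are mutually consistent (residuals ≈ 0); Q is off by 18.6 km.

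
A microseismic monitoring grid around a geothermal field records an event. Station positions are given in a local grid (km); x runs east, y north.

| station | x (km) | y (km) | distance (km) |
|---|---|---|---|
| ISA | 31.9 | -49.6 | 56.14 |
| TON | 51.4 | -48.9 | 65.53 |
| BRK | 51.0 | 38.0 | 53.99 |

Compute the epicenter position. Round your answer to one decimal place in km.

10.5 km east, 2.3 km north

Circle about each station: (x − 31.9)² + (y + 49.6)² = 56.14²; (x − 51.4)² + (y + 48.9)² = 65.53²; (x − 51.0)² + (y − 38.0)² = 53.99².
Subtracting pairs of circle equations eliminates x²+y² and gives linear equations (the radical axes):
39.0 x + 1.4 y = 412.92
38.2 x + 175.2 y = 804.01
Solving the 2×2 system: x ≈ 10.5, y ≈ 2.3 km.
Check against ISA (with the unrounded x, y): √((x − 31.9)²+(y + 49.6)²) = 56.14 ≈ 56.14 km. ✓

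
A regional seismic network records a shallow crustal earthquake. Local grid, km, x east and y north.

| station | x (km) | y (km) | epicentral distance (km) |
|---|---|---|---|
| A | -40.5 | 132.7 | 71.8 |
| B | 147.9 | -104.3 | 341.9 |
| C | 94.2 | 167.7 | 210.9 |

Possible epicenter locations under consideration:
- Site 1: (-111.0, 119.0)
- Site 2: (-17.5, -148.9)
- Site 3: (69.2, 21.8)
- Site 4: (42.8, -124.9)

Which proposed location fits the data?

For each candidate, compare |candidate − station| to the reported distance:
Site 1: residuals A 0.0, B 0.0, C 0.0 → max 0.0 km
Site 2: residuals A 210.7, B 170.6, C 124.8 → max 210.7 km
Site 3: residuals A 84.2, B 193.3, C 62.9 → max 193.3 km
Site 4: residuals A 198.9, B 234.8, C 86.2 → max 234.8 km
Only Site 1 has all residuals ≈ 0.

Site 1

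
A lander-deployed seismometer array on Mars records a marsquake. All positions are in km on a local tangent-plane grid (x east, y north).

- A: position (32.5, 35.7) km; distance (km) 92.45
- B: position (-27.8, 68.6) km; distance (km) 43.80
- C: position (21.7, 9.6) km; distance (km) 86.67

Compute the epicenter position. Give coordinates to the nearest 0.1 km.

(-59.9, 38.8)

Circle about each station: (x − 32.5)² + (y − 35.7)² = 92.45²; (x + 27.8)² + (y − 68.6)² = 43.80²; (x − 21.7)² + (y − 9.6)² = 86.67².
Subtracting pairs of circle equations eliminates x²+y² and gives linear equations (the radical axes):
-120.6 x + 65.8 y = 9776.62
-21.6 x − 52.2 y = -732.38
Solving the 2×2 system: x ≈ -59.9, y ≈ 38.8 km.
Check against A (with the unrounded x, y): √((x − 32.5)²+(y − 35.7)²) = 92.44 ≈ 92.45 km. ✓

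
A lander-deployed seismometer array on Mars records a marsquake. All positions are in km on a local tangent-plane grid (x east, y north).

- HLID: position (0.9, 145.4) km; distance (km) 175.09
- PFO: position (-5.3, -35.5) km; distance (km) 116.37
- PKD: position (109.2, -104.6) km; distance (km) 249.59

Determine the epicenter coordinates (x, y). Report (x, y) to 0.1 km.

Circle about each station: (x − 0.9)² + (y − 145.4)² = 175.09²; (x + 5.3)² + (y + 35.5)² = 116.37²; (x − 109.2)² + (y + 104.6)² = 249.59².
Subtracting pairs of circle equations eliminates x²+y² and gives linear equations (the radical axes):
-12.4 x − 361.8 y = -2739.10
216.6 x − 500.0 y = -29914.83
Solving the 2×2 system: x ≈ -111.8, y ≈ 11.4 km.

(-111.8, 11.4)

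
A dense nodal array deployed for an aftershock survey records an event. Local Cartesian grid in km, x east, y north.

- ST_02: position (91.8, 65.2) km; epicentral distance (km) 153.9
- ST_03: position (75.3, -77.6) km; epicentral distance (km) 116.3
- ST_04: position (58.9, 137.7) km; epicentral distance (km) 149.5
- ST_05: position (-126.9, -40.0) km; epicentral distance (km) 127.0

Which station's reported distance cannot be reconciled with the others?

Solve using three stations at a time. Using ST_03, ST_04, ST_05 (subtract circle equations pairwise → linear system) gives (x, y) ≈ (-7.7, 3.9).
Distances from that point to each station vs reported:
  ST_02: calculated 116.9 vs reported 153.9 → residual 37.0 km
  ST_03: calculated 116.3 vs reported 116.3 → residual 0.0 km
  ST_04: calculated 149.5 vs reported 149.5 → residual 0.0 km
  ST_05: calculated 127.0 vs reported 127.0 → residual 0.0 km
ST_03, ST_04, ST_05 are mutually consistent (residuals ≈ 0); ST_02 is off by 37.0 km.

ST_02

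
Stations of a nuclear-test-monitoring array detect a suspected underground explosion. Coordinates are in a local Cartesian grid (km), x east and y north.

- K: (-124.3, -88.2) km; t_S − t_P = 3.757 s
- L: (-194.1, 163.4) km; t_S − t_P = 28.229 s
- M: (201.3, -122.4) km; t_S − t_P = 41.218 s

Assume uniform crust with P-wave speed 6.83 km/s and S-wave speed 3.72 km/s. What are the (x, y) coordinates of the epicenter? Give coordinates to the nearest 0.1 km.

x ≈ -129.2 km, y ≈ -57.9 km

Distance from S−P lag: d = Δt · v_P v_S / (v_P − v_S) = Δt · (6.83·3.72)/(6.83−3.72) ≈ 8.1696·Δt.
So d_K = 30.69, d_L = 230.62, d_M = 336.74 km.
Circle about each station: (x + 124.3)² + (y + 88.2)² = 30.69²; (x + 194.1)² + (y − 163.4)² = 230.62²; (x − 201.3)² + (y + 122.4)² = 336.74².
Subtracting pairs of circle equations eliminates x²+y² and gives linear equations (the radical axes):
-139.6 x + 503.2 y = -11099.07
651.2 x − 68.4 y = -80178.23
Solving the 2×2 system: x ≈ -129.2, y ≈ -57.9 km.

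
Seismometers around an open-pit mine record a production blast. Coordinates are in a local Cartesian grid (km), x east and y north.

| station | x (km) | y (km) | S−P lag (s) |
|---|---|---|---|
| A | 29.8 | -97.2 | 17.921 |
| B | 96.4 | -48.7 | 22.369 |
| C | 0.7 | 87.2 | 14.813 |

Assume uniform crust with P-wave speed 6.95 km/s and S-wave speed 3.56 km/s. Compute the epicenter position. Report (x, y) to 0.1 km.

Distance from S−P lag: d = Δt · v_P v_S / (v_P − v_S) = Δt · (6.95·3.56)/(6.95−3.56) ≈ 7.2985·Δt.
So d_A = 130.80, d_B = 163.26, d_C = 108.11 km.
Circle about each station: (x − 29.8)² + (y + 97.2)² = 130.80²; (x − 96.4)² + (y + 48.7)² = 163.26²; (x − 0.7)² + (y − 87.2)² = 108.11².
Subtracting pairs of circle equations eliminates x²+y² and gives linear equations (the radical axes):
133.2 x + 97.0 y = -8216.42
-58.2 x + 368.8 y = 2689.32
Solving the 2×2 system: x ≈ -60.1, y ≈ -2.2 km.

-60.1 km east, -2.2 km north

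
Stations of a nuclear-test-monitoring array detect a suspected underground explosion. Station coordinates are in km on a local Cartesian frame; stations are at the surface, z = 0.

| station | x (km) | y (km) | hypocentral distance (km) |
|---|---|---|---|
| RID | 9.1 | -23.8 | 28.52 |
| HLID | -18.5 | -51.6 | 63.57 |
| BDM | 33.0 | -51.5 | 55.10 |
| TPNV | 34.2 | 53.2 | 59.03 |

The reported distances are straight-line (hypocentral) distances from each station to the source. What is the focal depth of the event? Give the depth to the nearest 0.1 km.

15.4 km

Each station gives a sphere (x−x_i)² + (y−y_i)² + z² = d_i² (stations at z=0).
Subtracting the RID sphere from HLID and BDM: z² cancels, leaving linear equations in x and y:
-55.2 x − 55.6 y = -872.19
47.8 x − 55.4 y = 869.38
Solving: x ≈ 16.911, y ≈ -1.102 km (keep extra digits for the depth step; rounded: 16.9, -1.1).
Then from the RID sphere: z² = 28.52² − (x − 9.1)² − (y + 23.8)² with x = 16.911, y = -1.102, so z ≈ 15.401 ≈ 15.4 km.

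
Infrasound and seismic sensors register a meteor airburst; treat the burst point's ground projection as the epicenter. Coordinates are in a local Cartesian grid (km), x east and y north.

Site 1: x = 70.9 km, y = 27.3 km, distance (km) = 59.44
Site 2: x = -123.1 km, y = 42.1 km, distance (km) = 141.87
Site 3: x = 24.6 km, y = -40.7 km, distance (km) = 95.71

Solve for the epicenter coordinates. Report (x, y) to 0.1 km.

Circle about each station: (x − 70.9)² + (y − 27.3)² = 59.44²; (x + 123.1)² + (y − 42.1)² = 141.87²; (x − 24.6)² + (y + 40.7)² = 95.71².
Subtracting pairs of circle equations eliminates x²+y² and gives linear equations (the radical axes):
-388.0 x + 29.6 y = -5440.06
-92.6 x − 136.0 y = -9137.74
Solving the 2×2 system: x ≈ 18.2, y ≈ 54.8 km.

x ≈ 18.2 km, y ≈ 54.8 km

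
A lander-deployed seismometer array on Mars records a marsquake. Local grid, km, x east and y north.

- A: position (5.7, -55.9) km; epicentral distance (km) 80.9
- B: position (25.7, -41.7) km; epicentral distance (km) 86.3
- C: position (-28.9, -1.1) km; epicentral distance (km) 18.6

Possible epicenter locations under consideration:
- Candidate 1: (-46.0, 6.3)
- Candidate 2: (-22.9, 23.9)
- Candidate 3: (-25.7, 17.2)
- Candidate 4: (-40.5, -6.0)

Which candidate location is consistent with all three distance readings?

Candidate 1

For each candidate, compare |candidate − station| to the reported distance:
Candidate 1: residuals A 0.0, B 0.0, C 0.0 → max 0.0 km
Candidate 2: residuals A 3.9, B 4.7, C 7.1 → max 7.1 km
Candidate 3: residuals A 1.3, B 8.1, C 0.0 → max 8.1 km
Candidate 4: residuals A 12.9, B 11.1, C 6.0 → max 12.9 km
Only Candidate 1 has all residuals ≈ 0.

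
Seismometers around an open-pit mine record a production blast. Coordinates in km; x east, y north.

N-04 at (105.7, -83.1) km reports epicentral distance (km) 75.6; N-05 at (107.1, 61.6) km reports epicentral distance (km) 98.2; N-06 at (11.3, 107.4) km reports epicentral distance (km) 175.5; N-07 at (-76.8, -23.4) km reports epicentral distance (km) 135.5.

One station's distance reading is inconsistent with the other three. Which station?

Solve using three stations at a time. Using N-04, N-05, N-07 (subtract circle equations pairwise → linear system) gives (x, y) ≈ (58.7, -23.9).
Distances from that point to each station vs reported:
  N-04: calculated 75.6 vs reported 75.6 → residual 0.0 km
  N-05: calculated 98.2 vs reported 98.2 → residual 0.0 km
  N-06: calculated 139.6 vs reported 175.5 → residual 35.9 km
  N-07: calculated 135.5 vs reported 135.5 → residual 0.0 km
N-04, N-05, N-07 are mutually consistent (residuals ≈ 0); N-06 is off by 35.9 km.

N-06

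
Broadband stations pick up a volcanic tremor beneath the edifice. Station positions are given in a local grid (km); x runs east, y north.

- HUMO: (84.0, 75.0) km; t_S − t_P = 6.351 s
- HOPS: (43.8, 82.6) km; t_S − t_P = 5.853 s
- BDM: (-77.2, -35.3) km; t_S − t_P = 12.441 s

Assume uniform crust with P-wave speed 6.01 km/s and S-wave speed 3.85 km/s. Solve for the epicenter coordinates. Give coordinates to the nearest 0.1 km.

Distance from S−P lag: d = Δt · v_P v_S / (v_P − v_S) = Δt · (6.01·3.85)/(6.01−3.85) ≈ 10.7123·Δt.
So d_HUMO = 68.03, d_HOPS = 62.70, d_BDM = 133.27 km.
Circle about each station: (x − 84.0)² + (y − 75.0)² = 68.03²; (x − 43.8)² + (y − 82.6)² = 62.70²; (x + 77.2)² + (y + 35.3)² = 133.27².
Subtracting the HUMO equation from the HOPS and BDM equations removes the quadratic terms:
-80.4 x + 15.2 y = -3243.01
-322.4 x − 220.6 y = -18607.88
Solving the 2×2 system: x ≈ 44.1, y ≈ 19.9 km.

(44.1, 19.9)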